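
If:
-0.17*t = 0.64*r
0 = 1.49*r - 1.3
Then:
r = 0.87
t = -3.28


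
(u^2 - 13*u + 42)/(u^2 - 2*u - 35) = (u - 6)/(u + 5)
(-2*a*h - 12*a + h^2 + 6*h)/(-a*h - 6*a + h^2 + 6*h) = (2*a - h)/(a - h)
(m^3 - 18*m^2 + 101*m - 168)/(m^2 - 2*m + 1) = (m^3 - 18*m^2 + 101*m - 168)/(m^2 - 2*m + 1)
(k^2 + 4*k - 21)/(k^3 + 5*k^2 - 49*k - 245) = (k - 3)/(k^2 - 2*k - 35)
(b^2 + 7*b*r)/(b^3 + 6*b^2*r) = (b + 7*r)/(b*(b + 6*r))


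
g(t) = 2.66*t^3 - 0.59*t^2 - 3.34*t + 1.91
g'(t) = 7.98*t^2 - 1.18*t - 3.34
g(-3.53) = -110.66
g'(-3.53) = 100.26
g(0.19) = 1.27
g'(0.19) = -3.28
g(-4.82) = -293.57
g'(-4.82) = 187.74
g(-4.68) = -268.04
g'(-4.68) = 176.96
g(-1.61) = -5.34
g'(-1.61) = 19.24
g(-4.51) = -239.04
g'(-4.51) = 164.30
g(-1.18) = 0.66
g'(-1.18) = 9.16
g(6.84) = 802.70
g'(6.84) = 361.94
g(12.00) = 4473.35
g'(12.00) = 1131.62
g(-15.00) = -9058.24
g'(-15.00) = 1809.86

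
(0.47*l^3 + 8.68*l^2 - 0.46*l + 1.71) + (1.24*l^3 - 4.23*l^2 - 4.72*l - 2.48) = 1.71*l^3 + 4.45*l^2 - 5.18*l - 0.77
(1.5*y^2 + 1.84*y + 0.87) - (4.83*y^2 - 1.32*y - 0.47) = -3.33*y^2 + 3.16*y + 1.34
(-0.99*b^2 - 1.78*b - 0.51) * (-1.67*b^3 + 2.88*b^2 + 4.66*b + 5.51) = 1.6533*b^5 + 0.1214*b^4 - 8.8881*b^3 - 15.2185*b^2 - 12.1844*b - 2.8101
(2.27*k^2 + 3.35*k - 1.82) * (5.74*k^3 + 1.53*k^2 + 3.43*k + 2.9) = 13.0298*k^5 + 22.7021*k^4 + 2.4648*k^3 + 15.2889*k^2 + 3.4724*k - 5.278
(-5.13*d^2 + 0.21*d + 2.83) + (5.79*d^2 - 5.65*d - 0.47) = 0.66*d^2 - 5.44*d + 2.36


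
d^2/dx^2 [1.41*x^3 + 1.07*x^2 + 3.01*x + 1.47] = 8.46*x + 2.14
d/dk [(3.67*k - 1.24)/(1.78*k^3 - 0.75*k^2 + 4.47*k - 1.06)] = (-13.0652*k^3 + 9.3741*k^2 - 1.86*k + 1.6526)/(3.1684*k^6 - 2.67*k^5 + 16.4757*k^4 - 10.4786*k^3 + 21.5709*k^2 - 9.4764*k + 1.1236)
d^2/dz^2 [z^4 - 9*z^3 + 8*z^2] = 12*z^2 - 54*z + 16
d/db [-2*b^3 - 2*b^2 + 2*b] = -6*b^2 - 4*b + 2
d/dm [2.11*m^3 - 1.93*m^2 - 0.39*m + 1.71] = 6.33*m^2 - 3.86*m - 0.39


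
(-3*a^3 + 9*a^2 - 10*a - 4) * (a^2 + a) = -3*a^5 + 6*a^4 - a^3 - 14*a^2 - 4*a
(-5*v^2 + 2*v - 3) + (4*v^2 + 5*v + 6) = -v^2 + 7*v + 3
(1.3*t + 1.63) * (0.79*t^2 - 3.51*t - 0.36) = 1.027*t^3 - 3.2753*t^2 - 6.1893*t - 0.5868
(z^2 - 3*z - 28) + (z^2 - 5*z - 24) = 2*z^2 - 8*z - 52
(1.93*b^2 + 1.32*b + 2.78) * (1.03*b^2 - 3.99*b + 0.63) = 1.9879*b^4 - 6.3411*b^3 - 1.1875*b^2 - 10.2606*b + 1.7514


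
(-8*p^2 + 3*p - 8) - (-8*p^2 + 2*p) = p - 8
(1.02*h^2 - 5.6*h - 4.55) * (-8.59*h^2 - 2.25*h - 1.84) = -8.7618*h^4 + 45.809*h^3 + 49.8077*h^2 + 20.5415*h + 8.372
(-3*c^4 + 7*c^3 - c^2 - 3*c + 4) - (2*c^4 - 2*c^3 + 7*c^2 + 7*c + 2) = -5*c^4 + 9*c^3 - 8*c^2 - 10*c + 2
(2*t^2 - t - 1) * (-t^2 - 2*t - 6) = -2*t^4 - 3*t^3 - 9*t^2 + 8*t + 6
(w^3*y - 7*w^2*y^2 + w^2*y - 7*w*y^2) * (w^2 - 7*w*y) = w^5*y - 14*w^4*y^2 + w^4*y + 49*w^3*y^3 - 14*w^3*y^2 + 49*w^2*y^3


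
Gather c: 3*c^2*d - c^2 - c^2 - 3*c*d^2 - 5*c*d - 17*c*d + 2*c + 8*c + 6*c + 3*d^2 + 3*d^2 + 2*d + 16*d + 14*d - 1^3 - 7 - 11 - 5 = c^2*(3*d - 2) + c*(-3*d^2 - 22*d + 16) + 6*d^2 + 32*d - 24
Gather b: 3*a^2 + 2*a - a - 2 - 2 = 3*a^2 + a - 4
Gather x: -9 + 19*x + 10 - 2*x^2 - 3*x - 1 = -2*x^2 + 16*x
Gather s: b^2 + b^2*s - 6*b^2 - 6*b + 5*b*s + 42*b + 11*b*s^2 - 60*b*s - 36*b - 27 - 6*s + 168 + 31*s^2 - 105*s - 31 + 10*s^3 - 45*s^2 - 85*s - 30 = -5*b^2 + 10*s^3 + s^2*(11*b - 14) + s*(b^2 - 55*b - 196) + 80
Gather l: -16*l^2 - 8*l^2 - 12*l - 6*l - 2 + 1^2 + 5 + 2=-24*l^2 - 18*l + 6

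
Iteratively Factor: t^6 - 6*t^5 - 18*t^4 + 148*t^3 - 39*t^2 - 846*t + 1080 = (t - 3)*(t^5 - 3*t^4 - 27*t^3 + 67*t^2 + 162*t - 360) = (t - 3)^2*(t^4 - 27*t^2 - 14*t + 120) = (t - 3)^2*(t - 2)*(t^3 + 2*t^2 - 23*t - 60) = (t - 3)^2*(t - 2)*(t + 4)*(t^2 - 2*t - 15) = (t - 3)^2*(t - 2)*(t + 3)*(t + 4)*(t - 5)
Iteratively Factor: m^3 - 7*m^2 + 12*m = (m)*(m^2 - 7*m + 12) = m*(m - 4)*(m - 3)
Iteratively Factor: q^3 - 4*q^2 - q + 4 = (q - 4)*(q^2 - 1) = (q - 4)*(q + 1)*(q - 1)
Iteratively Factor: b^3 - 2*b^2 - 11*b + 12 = (b + 3)*(b^2 - 5*b + 4) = (b - 1)*(b + 3)*(b - 4)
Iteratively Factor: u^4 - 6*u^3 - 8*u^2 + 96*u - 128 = (u - 2)*(u^3 - 4*u^2 - 16*u + 64) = (u - 2)*(u + 4)*(u^2 - 8*u + 16) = (u - 4)*(u - 2)*(u + 4)*(u - 4)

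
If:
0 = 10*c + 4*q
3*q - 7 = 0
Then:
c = -14/15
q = 7/3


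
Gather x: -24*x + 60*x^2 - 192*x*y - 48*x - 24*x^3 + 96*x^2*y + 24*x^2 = -24*x^3 + x^2*(96*y + 84) + x*(-192*y - 72)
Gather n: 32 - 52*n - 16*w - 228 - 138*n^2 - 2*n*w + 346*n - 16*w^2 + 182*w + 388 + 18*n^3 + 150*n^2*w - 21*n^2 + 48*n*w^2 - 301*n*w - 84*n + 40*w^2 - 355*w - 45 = 18*n^3 + n^2*(150*w - 159) + n*(48*w^2 - 303*w + 210) + 24*w^2 - 189*w + 147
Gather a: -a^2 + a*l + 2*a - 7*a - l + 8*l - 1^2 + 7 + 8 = -a^2 + a*(l - 5) + 7*l + 14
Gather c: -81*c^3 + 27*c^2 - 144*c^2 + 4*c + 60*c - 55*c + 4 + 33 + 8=-81*c^3 - 117*c^2 + 9*c + 45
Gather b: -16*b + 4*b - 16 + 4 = -12*b - 12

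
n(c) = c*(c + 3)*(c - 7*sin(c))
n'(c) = c*(1 - 7*cos(c))*(c + 3) + c*(c - 7*sin(c)) + (c + 3)*(c - 7*sin(c)) = -c*(c + 3)*(7*cos(c) - 1) + c*(c - 7*sin(c)) + (c + 3)*(c - 7*sin(c))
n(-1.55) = -12.25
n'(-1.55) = -2.47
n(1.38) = -33.20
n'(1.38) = -33.62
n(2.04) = -43.22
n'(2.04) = 13.06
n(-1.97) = -9.09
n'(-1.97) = -11.76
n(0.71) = -10.15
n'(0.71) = -28.38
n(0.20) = -0.76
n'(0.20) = -7.80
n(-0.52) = -3.81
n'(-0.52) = 12.34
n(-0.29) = -1.35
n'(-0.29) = 8.63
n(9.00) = 660.44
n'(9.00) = 925.23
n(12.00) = 2836.08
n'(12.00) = -457.84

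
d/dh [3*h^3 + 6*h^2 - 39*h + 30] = 9*h^2 + 12*h - 39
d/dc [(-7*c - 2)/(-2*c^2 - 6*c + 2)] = (7*c^2 + 21*c - (2*c + 3)*(7*c + 2) - 7)/(2*(c^2 + 3*c - 1)^2)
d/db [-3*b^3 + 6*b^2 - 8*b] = -9*b^2 + 12*b - 8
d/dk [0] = 0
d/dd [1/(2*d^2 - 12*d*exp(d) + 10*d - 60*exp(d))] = (3*d*exp(d) - d + 18*exp(d) - 5/2)/(d^2 - 6*d*exp(d) + 5*d - 30*exp(d))^2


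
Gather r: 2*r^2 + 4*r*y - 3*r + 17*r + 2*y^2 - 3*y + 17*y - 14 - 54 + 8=2*r^2 + r*(4*y + 14) + 2*y^2 + 14*y - 60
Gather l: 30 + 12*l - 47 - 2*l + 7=10*l - 10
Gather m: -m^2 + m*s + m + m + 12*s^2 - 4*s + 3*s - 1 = -m^2 + m*(s + 2) + 12*s^2 - s - 1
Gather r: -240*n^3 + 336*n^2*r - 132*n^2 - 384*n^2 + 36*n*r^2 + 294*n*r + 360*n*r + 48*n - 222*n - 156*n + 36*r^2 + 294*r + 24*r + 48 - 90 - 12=-240*n^3 - 516*n^2 - 330*n + r^2*(36*n + 36) + r*(336*n^2 + 654*n + 318) - 54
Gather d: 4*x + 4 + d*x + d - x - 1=d*(x + 1) + 3*x + 3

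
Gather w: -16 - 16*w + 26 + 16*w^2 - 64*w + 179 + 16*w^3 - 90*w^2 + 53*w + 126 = 16*w^3 - 74*w^2 - 27*w + 315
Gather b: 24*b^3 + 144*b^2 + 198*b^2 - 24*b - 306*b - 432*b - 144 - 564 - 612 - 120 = 24*b^3 + 342*b^2 - 762*b - 1440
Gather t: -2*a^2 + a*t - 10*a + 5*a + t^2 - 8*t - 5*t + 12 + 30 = -2*a^2 - 5*a + t^2 + t*(a - 13) + 42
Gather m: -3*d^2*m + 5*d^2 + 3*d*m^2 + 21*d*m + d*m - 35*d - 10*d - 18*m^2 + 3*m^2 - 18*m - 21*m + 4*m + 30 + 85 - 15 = 5*d^2 - 45*d + m^2*(3*d - 15) + m*(-3*d^2 + 22*d - 35) + 100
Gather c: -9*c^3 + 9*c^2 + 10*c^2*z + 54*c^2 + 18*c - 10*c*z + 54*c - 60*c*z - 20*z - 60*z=-9*c^3 + c^2*(10*z + 63) + c*(72 - 70*z) - 80*z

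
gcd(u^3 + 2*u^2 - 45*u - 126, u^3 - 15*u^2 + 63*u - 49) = u - 7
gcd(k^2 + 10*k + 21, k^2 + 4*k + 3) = k + 3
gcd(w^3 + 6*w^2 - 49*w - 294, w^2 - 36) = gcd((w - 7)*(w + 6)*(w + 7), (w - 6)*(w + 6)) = w + 6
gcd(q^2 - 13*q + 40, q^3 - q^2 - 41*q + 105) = q - 5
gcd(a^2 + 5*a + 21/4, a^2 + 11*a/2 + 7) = a + 7/2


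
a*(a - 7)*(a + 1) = a^3 - 6*a^2 - 7*a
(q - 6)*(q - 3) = q^2 - 9*q + 18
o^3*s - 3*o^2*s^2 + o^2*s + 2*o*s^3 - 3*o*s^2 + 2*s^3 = (o - 2*s)*(o - s)*(o*s + s)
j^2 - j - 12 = (j - 4)*(j + 3)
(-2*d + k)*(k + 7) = -2*d*k - 14*d + k^2 + 7*k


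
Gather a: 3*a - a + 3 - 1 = 2*a + 2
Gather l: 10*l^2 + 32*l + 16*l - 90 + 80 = 10*l^2 + 48*l - 10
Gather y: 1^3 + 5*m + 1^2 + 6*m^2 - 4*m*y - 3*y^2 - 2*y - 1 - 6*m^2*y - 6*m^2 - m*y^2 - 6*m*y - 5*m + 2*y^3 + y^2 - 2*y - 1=2*y^3 + y^2*(-m - 2) + y*(-6*m^2 - 10*m - 4)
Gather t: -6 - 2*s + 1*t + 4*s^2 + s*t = 4*s^2 - 2*s + t*(s + 1) - 6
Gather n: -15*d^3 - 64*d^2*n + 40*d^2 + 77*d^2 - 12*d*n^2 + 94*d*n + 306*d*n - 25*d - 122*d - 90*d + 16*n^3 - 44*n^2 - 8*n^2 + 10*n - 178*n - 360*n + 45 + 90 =-15*d^3 + 117*d^2 - 237*d + 16*n^3 + n^2*(-12*d - 52) + n*(-64*d^2 + 400*d - 528) + 135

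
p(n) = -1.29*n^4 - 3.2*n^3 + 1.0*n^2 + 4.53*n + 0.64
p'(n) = -5.16*n^3 - 9.6*n^2 + 2.0*n + 4.53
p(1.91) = -26.52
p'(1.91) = -62.63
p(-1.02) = -0.94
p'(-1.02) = -2.02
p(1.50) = -7.65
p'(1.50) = -31.48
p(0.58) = 2.83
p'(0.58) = 1.45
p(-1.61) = 0.63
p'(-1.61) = -2.04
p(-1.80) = 0.85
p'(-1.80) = -0.08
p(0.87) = 2.49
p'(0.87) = -4.39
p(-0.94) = -1.08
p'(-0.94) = -1.55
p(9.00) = -10674.08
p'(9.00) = -4516.71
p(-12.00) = -21129.56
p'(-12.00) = 7514.61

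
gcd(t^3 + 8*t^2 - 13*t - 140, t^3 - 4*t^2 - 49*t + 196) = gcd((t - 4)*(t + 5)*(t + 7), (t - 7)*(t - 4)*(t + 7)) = t^2 + 3*t - 28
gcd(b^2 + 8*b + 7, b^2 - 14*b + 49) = 1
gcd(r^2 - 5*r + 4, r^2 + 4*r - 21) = 1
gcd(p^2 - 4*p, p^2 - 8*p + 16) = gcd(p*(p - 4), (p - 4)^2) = p - 4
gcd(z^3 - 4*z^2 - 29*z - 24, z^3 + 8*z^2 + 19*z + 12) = z^2 + 4*z + 3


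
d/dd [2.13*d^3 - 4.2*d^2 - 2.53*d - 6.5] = 6.39*d^2 - 8.4*d - 2.53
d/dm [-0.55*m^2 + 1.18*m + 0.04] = 1.18 - 1.1*m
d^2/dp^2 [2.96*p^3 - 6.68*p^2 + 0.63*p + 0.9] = 17.76*p - 13.36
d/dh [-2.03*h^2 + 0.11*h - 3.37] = 0.11 - 4.06*h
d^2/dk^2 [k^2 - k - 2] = 2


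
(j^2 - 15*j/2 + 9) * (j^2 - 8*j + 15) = j^4 - 31*j^3/2 + 84*j^2 - 369*j/2 + 135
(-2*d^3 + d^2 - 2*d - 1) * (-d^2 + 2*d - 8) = 2*d^5 - 5*d^4 + 20*d^3 - 11*d^2 + 14*d + 8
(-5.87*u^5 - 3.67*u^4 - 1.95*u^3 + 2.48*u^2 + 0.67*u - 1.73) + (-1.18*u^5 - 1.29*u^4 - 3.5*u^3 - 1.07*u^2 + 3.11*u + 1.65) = -7.05*u^5 - 4.96*u^4 - 5.45*u^3 + 1.41*u^2 + 3.78*u - 0.0800000000000001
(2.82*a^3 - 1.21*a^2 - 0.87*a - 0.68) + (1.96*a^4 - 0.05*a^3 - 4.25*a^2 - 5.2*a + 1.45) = 1.96*a^4 + 2.77*a^3 - 5.46*a^2 - 6.07*a + 0.77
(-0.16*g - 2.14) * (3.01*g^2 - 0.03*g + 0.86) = -0.4816*g^3 - 6.4366*g^2 - 0.0734*g - 1.8404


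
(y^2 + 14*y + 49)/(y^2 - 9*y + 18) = (y^2 + 14*y + 49)/(y^2 - 9*y + 18)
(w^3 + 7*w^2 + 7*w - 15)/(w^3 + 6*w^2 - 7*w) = (w^2 + 8*w + 15)/(w*(w + 7))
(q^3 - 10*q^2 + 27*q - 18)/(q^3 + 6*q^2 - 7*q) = (q^2 - 9*q + 18)/(q*(q + 7))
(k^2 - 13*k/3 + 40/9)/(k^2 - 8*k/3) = (k - 5/3)/k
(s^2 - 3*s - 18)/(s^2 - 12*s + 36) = (s + 3)/(s - 6)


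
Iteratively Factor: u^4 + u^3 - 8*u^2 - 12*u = (u + 2)*(u^3 - u^2 - 6*u) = (u - 3)*(u + 2)*(u^2 + 2*u) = u*(u - 3)*(u + 2)*(u + 2)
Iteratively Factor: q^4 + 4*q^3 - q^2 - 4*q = (q + 4)*(q^3 - q) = (q - 1)*(q + 4)*(q^2 + q) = (q - 1)*(q + 1)*(q + 4)*(q)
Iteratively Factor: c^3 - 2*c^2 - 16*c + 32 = (c + 4)*(c^2 - 6*c + 8) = (c - 4)*(c + 4)*(c - 2)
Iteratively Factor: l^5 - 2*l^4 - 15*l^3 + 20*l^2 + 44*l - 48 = (l - 1)*(l^4 - l^3 - 16*l^2 + 4*l + 48) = (l - 1)*(l + 3)*(l^3 - 4*l^2 - 4*l + 16) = (l - 1)*(l + 2)*(l + 3)*(l^2 - 6*l + 8) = (l - 4)*(l - 1)*(l + 2)*(l + 3)*(l - 2)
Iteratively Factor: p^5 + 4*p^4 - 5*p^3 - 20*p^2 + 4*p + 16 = (p + 4)*(p^4 - 5*p^2 + 4) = (p + 2)*(p + 4)*(p^3 - 2*p^2 - p + 2) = (p - 1)*(p + 2)*(p + 4)*(p^2 - p - 2) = (p - 2)*(p - 1)*(p + 2)*(p + 4)*(p + 1)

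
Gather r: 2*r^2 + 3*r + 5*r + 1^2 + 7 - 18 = 2*r^2 + 8*r - 10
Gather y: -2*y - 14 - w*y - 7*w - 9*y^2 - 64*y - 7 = -7*w - 9*y^2 + y*(-w - 66) - 21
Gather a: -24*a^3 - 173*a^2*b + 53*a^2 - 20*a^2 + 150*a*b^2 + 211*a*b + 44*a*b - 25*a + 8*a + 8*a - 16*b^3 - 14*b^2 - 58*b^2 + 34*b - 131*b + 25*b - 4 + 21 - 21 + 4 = -24*a^3 + a^2*(33 - 173*b) + a*(150*b^2 + 255*b - 9) - 16*b^3 - 72*b^2 - 72*b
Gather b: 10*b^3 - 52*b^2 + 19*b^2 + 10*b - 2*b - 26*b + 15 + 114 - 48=10*b^3 - 33*b^2 - 18*b + 81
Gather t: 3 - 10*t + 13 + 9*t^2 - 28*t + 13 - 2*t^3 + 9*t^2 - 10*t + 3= -2*t^3 + 18*t^2 - 48*t + 32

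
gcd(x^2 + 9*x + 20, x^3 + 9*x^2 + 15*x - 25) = x + 5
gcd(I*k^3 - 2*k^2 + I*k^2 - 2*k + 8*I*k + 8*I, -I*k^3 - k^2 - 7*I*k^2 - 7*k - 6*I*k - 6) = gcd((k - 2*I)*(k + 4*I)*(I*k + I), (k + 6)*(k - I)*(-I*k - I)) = k + 1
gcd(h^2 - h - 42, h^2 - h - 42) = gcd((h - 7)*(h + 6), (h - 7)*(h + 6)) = h^2 - h - 42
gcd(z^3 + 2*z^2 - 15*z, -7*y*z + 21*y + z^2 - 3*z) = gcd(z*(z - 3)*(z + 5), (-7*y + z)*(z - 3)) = z - 3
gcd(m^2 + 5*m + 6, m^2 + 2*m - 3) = m + 3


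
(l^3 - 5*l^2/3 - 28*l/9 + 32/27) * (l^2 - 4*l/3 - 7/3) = l^5 - 3*l^4 - 29*l^3/9 + 83*l^2/9 + 460*l/81 - 224/81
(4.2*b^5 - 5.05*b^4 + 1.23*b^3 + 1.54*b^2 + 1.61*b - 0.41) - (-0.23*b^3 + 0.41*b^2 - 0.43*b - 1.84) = 4.2*b^5 - 5.05*b^4 + 1.46*b^3 + 1.13*b^2 + 2.04*b + 1.43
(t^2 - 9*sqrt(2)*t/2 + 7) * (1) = t^2 - 9*sqrt(2)*t/2 + 7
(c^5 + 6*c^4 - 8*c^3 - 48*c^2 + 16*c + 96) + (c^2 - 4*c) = c^5 + 6*c^4 - 8*c^3 - 47*c^2 + 12*c + 96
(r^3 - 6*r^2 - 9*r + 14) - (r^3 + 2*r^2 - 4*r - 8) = -8*r^2 - 5*r + 22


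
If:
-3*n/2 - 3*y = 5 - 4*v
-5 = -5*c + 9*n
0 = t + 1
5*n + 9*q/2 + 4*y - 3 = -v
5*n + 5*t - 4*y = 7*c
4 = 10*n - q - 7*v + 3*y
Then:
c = 5047/1951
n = 1720/1951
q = 8332/1951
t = -1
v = -3757/1951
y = -9121/1951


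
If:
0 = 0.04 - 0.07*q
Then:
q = 0.57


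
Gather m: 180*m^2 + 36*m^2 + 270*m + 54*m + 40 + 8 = 216*m^2 + 324*m + 48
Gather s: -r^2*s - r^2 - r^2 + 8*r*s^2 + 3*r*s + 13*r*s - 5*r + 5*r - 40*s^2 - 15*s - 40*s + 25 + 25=-2*r^2 + s^2*(8*r - 40) + s*(-r^2 + 16*r - 55) + 50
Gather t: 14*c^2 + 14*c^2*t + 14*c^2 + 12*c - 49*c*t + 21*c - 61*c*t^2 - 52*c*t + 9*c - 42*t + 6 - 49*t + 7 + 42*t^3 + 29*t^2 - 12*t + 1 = 28*c^2 + 42*c + 42*t^3 + t^2*(29 - 61*c) + t*(14*c^2 - 101*c - 103) + 14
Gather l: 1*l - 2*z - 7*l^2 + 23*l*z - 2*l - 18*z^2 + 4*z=-7*l^2 + l*(23*z - 1) - 18*z^2 + 2*z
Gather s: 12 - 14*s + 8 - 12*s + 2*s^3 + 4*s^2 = 2*s^3 + 4*s^2 - 26*s + 20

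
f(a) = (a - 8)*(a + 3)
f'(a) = 2*a - 5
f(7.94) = -0.66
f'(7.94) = 10.88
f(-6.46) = 50.03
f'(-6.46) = -17.92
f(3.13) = -29.85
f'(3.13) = 1.26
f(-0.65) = -20.33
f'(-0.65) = -6.30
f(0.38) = -25.76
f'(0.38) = -4.24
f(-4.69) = 21.45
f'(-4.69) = -14.38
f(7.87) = -1.41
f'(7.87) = 10.74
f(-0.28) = -22.52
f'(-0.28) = -5.56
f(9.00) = 12.00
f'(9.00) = 13.00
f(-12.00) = 180.00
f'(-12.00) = -29.00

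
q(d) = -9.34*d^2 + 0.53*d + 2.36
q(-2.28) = -47.40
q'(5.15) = -95.67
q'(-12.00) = 224.69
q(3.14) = -88.06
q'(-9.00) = 168.65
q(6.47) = -385.19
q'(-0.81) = 15.66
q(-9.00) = -758.95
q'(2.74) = -50.65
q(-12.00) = -1348.96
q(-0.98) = -7.13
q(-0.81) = -4.20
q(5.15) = -242.63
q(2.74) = -66.31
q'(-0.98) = 18.84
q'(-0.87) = 16.78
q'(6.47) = -120.33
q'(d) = 0.53 - 18.68*d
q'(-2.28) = 43.12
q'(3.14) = -58.13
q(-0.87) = -5.17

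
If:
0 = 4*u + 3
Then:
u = -3/4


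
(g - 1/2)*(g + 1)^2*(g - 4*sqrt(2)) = g^4 - 4*sqrt(2)*g^3 + 3*g^3/2 - 6*sqrt(2)*g^2 - g/2 + 2*sqrt(2)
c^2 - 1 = (c - 1)*(c + 1)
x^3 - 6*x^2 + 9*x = x*(x - 3)^2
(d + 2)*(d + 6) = d^2 + 8*d + 12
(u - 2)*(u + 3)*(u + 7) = u^3 + 8*u^2 + u - 42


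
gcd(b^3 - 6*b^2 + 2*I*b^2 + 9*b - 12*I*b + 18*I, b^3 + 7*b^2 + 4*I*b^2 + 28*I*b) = 1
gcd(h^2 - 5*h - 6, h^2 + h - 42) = h - 6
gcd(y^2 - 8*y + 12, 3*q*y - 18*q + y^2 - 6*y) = y - 6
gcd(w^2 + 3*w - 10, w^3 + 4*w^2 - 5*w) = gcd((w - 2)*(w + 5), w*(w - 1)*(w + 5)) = w + 5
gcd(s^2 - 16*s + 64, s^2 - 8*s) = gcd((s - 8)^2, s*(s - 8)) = s - 8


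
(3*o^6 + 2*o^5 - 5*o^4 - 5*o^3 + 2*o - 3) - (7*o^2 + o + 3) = 3*o^6 + 2*o^5 - 5*o^4 - 5*o^3 - 7*o^2 + o - 6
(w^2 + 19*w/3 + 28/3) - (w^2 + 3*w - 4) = 10*w/3 + 40/3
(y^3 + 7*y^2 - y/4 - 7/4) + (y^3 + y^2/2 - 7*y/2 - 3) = 2*y^3 + 15*y^2/2 - 15*y/4 - 19/4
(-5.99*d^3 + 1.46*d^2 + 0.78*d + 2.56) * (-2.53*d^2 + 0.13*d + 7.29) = 15.1547*d^5 - 4.4725*d^4 - 45.4507*d^3 + 4.268*d^2 + 6.019*d + 18.6624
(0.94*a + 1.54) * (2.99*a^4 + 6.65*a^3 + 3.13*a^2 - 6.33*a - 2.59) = 2.8106*a^5 + 10.8556*a^4 + 13.1832*a^3 - 1.13*a^2 - 12.1828*a - 3.9886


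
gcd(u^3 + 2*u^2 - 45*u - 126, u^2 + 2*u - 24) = u + 6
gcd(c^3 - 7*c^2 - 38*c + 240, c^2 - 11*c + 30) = c - 5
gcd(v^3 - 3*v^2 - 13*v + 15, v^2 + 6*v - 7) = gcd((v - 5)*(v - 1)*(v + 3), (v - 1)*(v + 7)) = v - 1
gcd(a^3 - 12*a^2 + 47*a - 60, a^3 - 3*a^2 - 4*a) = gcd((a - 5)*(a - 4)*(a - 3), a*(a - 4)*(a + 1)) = a - 4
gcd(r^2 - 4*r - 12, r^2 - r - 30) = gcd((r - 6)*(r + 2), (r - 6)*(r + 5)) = r - 6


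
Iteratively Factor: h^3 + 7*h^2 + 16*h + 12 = (h + 2)*(h^2 + 5*h + 6) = (h + 2)^2*(h + 3)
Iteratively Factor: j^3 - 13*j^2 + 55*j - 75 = (j - 5)*(j^2 - 8*j + 15) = (j - 5)^2*(j - 3)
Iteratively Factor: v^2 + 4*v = (v + 4)*(v)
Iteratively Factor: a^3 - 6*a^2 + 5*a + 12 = (a + 1)*(a^2 - 7*a + 12) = (a - 4)*(a + 1)*(a - 3)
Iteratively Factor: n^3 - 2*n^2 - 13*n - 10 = (n + 1)*(n^2 - 3*n - 10) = (n - 5)*(n + 1)*(n + 2)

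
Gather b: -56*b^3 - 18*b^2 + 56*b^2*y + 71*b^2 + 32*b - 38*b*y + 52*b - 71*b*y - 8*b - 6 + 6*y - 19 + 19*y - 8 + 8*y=-56*b^3 + b^2*(56*y + 53) + b*(76 - 109*y) + 33*y - 33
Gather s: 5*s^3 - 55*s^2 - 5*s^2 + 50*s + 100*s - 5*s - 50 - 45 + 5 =5*s^3 - 60*s^2 + 145*s - 90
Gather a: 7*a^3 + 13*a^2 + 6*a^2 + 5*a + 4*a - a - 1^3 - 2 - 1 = 7*a^3 + 19*a^2 + 8*a - 4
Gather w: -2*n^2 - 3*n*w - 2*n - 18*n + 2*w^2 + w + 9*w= -2*n^2 - 20*n + 2*w^2 + w*(10 - 3*n)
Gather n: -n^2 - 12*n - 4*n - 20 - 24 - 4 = -n^2 - 16*n - 48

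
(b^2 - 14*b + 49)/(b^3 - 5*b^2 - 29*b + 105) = (b - 7)/(b^2 + 2*b - 15)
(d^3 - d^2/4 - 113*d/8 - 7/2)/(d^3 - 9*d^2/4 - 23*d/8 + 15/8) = (8*d^3 - 2*d^2 - 113*d - 28)/(8*d^3 - 18*d^2 - 23*d + 15)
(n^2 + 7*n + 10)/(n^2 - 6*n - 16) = (n + 5)/(n - 8)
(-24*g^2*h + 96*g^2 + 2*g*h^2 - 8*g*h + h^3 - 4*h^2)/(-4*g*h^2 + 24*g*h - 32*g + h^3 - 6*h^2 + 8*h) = (6*g + h)/(h - 2)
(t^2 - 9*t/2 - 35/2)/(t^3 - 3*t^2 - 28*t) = (t + 5/2)/(t*(t + 4))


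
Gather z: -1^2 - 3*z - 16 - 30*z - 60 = -33*z - 77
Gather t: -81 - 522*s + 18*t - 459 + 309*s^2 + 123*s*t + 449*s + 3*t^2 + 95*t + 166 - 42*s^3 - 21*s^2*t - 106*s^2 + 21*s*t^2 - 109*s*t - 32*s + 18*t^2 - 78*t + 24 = -42*s^3 + 203*s^2 - 105*s + t^2*(21*s + 21) + t*(-21*s^2 + 14*s + 35) - 350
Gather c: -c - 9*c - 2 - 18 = -10*c - 20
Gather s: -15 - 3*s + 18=3 - 3*s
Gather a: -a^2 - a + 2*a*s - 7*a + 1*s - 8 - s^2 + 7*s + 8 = -a^2 + a*(2*s - 8) - s^2 + 8*s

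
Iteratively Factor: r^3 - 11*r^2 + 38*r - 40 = (r - 2)*(r^2 - 9*r + 20) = (r - 5)*(r - 2)*(r - 4)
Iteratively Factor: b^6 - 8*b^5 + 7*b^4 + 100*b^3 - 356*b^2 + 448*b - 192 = (b - 4)*(b^5 - 4*b^4 - 9*b^3 + 64*b^2 - 100*b + 48) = (b - 4)*(b - 2)*(b^4 - 2*b^3 - 13*b^2 + 38*b - 24) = (b - 4)*(b - 2)*(b - 1)*(b^3 - b^2 - 14*b + 24) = (b - 4)*(b - 2)^2*(b - 1)*(b^2 + b - 12) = (b - 4)*(b - 3)*(b - 2)^2*(b - 1)*(b + 4)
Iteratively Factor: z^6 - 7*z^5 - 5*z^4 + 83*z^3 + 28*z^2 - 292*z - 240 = (z - 5)*(z^5 - 2*z^4 - 15*z^3 + 8*z^2 + 68*z + 48) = (z - 5)*(z - 4)*(z^4 + 2*z^3 - 7*z^2 - 20*z - 12) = (z - 5)*(z - 4)*(z - 3)*(z^3 + 5*z^2 + 8*z + 4) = (z - 5)*(z - 4)*(z - 3)*(z + 2)*(z^2 + 3*z + 2) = (z - 5)*(z - 4)*(z - 3)*(z + 2)^2*(z + 1)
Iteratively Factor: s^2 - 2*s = (s)*(s - 2)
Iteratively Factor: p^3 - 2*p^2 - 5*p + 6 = (p - 1)*(p^2 - p - 6) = (p - 3)*(p - 1)*(p + 2)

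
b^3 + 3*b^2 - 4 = (b - 1)*(b + 2)^2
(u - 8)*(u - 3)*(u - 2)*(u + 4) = u^4 - 9*u^3 - 6*u^2 + 136*u - 192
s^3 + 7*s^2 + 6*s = s*(s + 1)*(s + 6)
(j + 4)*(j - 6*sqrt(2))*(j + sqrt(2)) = j^3 - 5*sqrt(2)*j^2 + 4*j^2 - 20*sqrt(2)*j - 12*j - 48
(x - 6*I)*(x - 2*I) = x^2 - 8*I*x - 12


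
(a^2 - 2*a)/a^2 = (a - 2)/a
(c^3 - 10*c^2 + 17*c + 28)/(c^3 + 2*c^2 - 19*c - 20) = (c - 7)/(c + 5)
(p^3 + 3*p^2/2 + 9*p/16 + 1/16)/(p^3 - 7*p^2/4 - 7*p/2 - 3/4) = (p + 1/4)/(p - 3)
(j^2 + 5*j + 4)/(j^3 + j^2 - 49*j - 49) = (j + 4)/(j^2 - 49)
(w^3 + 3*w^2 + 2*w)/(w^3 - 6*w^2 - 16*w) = (w + 1)/(w - 8)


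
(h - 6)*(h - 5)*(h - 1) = h^3 - 12*h^2 + 41*h - 30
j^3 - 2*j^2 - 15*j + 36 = (j - 3)^2*(j + 4)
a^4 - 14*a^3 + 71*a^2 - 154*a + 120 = (a - 5)*(a - 4)*(a - 3)*(a - 2)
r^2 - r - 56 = (r - 8)*(r + 7)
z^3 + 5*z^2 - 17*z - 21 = (z - 3)*(z + 1)*(z + 7)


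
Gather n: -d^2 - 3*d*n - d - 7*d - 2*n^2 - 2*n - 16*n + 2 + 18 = -d^2 - 8*d - 2*n^2 + n*(-3*d - 18) + 20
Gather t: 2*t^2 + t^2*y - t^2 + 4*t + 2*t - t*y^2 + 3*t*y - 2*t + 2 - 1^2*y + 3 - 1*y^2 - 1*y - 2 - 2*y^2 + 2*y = t^2*(y + 1) + t*(-y^2 + 3*y + 4) - 3*y^2 + 3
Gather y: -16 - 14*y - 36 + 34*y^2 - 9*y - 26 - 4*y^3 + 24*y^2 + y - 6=-4*y^3 + 58*y^2 - 22*y - 84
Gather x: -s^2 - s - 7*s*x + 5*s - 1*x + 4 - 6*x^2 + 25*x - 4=-s^2 + 4*s - 6*x^2 + x*(24 - 7*s)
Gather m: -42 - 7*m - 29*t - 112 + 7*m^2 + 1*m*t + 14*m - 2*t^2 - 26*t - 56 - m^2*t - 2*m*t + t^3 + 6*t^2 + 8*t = m^2*(7 - t) + m*(7 - t) + t^3 + 4*t^2 - 47*t - 210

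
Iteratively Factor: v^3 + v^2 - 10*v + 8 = (v - 1)*(v^2 + 2*v - 8) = (v - 2)*(v - 1)*(v + 4)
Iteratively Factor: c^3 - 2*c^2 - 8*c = (c)*(c^2 - 2*c - 8) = c*(c - 4)*(c + 2)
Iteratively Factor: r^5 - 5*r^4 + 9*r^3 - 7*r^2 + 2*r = (r - 1)*(r^4 - 4*r^3 + 5*r^2 - 2*r) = (r - 1)^2*(r^3 - 3*r^2 + 2*r) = (r - 1)^3*(r^2 - 2*r) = r*(r - 1)^3*(r - 2)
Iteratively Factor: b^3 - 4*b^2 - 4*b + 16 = (b - 4)*(b^2 - 4) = (b - 4)*(b + 2)*(b - 2)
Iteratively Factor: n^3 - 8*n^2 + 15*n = (n - 5)*(n^2 - 3*n) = (n - 5)*(n - 3)*(n)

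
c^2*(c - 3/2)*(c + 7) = c^4 + 11*c^3/2 - 21*c^2/2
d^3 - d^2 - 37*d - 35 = (d - 7)*(d + 1)*(d + 5)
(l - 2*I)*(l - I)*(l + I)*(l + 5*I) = l^4 + 3*I*l^3 + 11*l^2 + 3*I*l + 10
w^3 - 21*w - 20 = (w - 5)*(w + 1)*(w + 4)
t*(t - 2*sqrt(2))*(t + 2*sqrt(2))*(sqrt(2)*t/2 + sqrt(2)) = sqrt(2)*t^4/2 + sqrt(2)*t^3 - 4*sqrt(2)*t^2 - 8*sqrt(2)*t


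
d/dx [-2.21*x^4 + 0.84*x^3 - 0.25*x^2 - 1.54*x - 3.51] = -8.84*x^3 + 2.52*x^2 - 0.5*x - 1.54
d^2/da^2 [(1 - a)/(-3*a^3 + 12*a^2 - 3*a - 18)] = 2*((a - 1)*(3*a^2 - 8*a + 1)^2 + (-3*a^2 + 8*a - (a - 1)*(3*a - 4) - 1)*(a^3 - 4*a^2 + a + 6))/(3*(a^3 - 4*a^2 + a + 6)^3)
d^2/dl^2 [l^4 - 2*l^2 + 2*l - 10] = 12*l^2 - 4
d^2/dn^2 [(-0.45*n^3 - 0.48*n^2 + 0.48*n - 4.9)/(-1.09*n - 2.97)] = (1.06929*n^3 + 8.74071*n^2 + 23.81643*n + 23.219252)/(1.295029*n^3 + 10.585971*n^2 + 28.844343*n + 26.198073)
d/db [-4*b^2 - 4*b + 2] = -8*b - 4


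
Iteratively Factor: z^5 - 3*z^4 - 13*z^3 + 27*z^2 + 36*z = (z + 3)*(z^4 - 6*z^3 + 5*z^2 + 12*z) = (z - 4)*(z + 3)*(z^3 - 2*z^2 - 3*z) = (z - 4)*(z + 1)*(z + 3)*(z^2 - 3*z) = (z - 4)*(z - 3)*(z + 1)*(z + 3)*(z)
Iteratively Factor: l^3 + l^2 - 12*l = (l)*(l^2 + l - 12) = l*(l - 3)*(l + 4)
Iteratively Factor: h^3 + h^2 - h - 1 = (h + 1)*(h^2 - 1) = (h - 1)*(h + 1)*(h + 1)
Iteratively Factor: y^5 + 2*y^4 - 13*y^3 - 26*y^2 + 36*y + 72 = (y + 2)*(y^4 - 13*y^2 + 36) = (y + 2)*(y + 3)*(y^3 - 3*y^2 - 4*y + 12) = (y + 2)^2*(y + 3)*(y^2 - 5*y + 6) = (y - 3)*(y + 2)^2*(y + 3)*(y - 2)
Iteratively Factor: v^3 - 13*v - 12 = (v + 3)*(v^2 - 3*v - 4) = (v + 1)*(v + 3)*(v - 4)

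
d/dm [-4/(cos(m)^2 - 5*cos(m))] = 4*(5 - 2*cos(m))*sin(m)/((cos(m) - 5)^2*cos(m)^2)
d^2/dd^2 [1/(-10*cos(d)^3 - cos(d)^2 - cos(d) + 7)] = -((17*cos(d) + 4*cos(2*d) + 45*cos(3*d))*(10*cos(d)^3 + cos(d)^2 + cos(d) - 7)/2 + 2*(30*cos(d)^2 + 2*cos(d) + 1)^2*sin(d)^2)/(10*cos(d)^3 + cos(d)^2 + cos(d) - 7)^3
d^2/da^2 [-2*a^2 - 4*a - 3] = -4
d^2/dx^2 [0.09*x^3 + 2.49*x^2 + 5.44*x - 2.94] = 0.54*x + 4.98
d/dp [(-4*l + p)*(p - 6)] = -4*l + 2*p - 6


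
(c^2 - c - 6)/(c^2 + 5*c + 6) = (c - 3)/(c + 3)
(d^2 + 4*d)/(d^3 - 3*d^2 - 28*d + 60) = d*(d + 4)/(d^3 - 3*d^2 - 28*d + 60)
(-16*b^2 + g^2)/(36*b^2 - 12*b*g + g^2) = (-16*b^2 + g^2)/(36*b^2 - 12*b*g + g^2)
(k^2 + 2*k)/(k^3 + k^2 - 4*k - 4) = k/(k^2 - k - 2)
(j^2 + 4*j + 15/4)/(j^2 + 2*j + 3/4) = (2*j + 5)/(2*j + 1)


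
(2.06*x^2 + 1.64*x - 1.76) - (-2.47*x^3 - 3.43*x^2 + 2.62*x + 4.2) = 2.47*x^3 + 5.49*x^2 - 0.98*x - 5.96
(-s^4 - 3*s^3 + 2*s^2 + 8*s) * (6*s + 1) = -6*s^5 - 19*s^4 + 9*s^3 + 50*s^2 + 8*s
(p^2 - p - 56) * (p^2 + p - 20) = p^4 - 77*p^2 - 36*p + 1120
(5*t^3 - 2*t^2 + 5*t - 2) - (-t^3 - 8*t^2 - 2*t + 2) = 6*t^3 + 6*t^2 + 7*t - 4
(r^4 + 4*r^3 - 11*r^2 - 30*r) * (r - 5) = r^5 - r^4 - 31*r^3 + 25*r^2 + 150*r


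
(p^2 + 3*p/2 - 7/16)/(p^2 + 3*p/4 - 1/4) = (p + 7/4)/(p + 1)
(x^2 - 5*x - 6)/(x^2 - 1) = (x - 6)/(x - 1)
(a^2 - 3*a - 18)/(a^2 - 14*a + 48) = (a + 3)/(a - 8)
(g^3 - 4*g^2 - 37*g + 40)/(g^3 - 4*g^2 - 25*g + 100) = (g^2 - 9*g + 8)/(g^2 - 9*g + 20)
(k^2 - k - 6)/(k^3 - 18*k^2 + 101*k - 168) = (k + 2)/(k^2 - 15*k + 56)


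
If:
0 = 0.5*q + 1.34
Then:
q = -2.68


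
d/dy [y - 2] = 1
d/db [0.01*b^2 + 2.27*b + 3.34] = 0.02*b + 2.27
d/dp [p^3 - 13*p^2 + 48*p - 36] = 3*p^2 - 26*p + 48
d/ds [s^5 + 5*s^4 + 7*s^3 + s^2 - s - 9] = 5*s^4 + 20*s^3 + 21*s^2 + 2*s - 1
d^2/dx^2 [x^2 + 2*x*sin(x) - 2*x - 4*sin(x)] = -2*x*sin(x) + 4*sqrt(2)*sin(x + pi/4) + 2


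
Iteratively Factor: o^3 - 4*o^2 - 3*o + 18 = (o - 3)*(o^2 - o - 6) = (o - 3)^2*(o + 2)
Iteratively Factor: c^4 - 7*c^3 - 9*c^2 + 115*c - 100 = (c + 4)*(c^3 - 11*c^2 + 35*c - 25) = (c - 5)*(c + 4)*(c^2 - 6*c + 5) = (c - 5)^2*(c + 4)*(c - 1)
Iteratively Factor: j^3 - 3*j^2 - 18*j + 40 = (j - 2)*(j^2 - j - 20) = (j - 2)*(j + 4)*(j - 5)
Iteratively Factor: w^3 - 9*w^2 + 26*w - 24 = (w - 3)*(w^2 - 6*w + 8) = (w - 4)*(w - 3)*(w - 2)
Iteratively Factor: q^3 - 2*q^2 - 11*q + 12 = (q + 3)*(q^2 - 5*q + 4) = (q - 4)*(q + 3)*(q - 1)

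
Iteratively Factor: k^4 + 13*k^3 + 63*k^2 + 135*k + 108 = (k + 3)*(k^3 + 10*k^2 + 33*k + 36) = (k + 3)^2*(k^2 + 7*k + 12) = (k + 3)^3*(k + 4)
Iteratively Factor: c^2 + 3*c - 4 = (c + 4)*(c - 1)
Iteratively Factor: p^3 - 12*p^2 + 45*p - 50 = (p - 2)*(p^2 - 10*p + 25) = (p - 5)*(p - 2)*(p - 5)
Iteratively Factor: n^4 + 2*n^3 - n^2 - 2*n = (n - 1)*(n^3 + 3*n^2 + 2*n) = (n - 1)*(n + 2)*(n^2 + n) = (n - 1)*(n + 1)*(n + 2)*(n)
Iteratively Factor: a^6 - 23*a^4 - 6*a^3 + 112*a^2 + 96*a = (a + 4)*(a^5 - 4*a^4 - 7*a^3 + 22*a^2 + 24*a) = (a + 1)*(a + 4)*(a^4 - 5*a^3 - 2*a^2 + 24*a) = (a - 4)*(a + 1)*(a + 4)*(a^3 - a^2 - 6*a) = a*(a - 4)*(a + 1)*(a + 4)*(a^2 - a - 6) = a*(a - 4)*(a + 1)*(a + 2)*(a + 4)*(a - 3)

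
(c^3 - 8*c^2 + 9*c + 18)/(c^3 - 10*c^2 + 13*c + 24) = (c - 6)/(c - 8)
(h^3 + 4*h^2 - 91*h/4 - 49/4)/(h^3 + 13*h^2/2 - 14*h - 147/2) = (h + 1/2)/(h + 3)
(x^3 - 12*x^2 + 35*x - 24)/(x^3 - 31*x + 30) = (x^2 - 11*x + 24)/(x^2 + x - 30)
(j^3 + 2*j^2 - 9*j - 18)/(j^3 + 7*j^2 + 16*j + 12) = (j - 3)/(j + 2)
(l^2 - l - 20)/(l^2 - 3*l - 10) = (l + 4)/(l + 2)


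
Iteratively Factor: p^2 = (p)*(p)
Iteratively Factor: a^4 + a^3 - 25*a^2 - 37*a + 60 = (a - 5)*(a^3 + 6*a^2 + 5*a - 12) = (a - 5)*(a + 4)*(a^2 + 2*a - 3) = (a - 5)*(a - 1)*(a + 4)*(a + 3)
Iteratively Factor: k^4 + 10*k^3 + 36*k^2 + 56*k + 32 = (k + 2)*(k^3 + 8*k^2 + 20*k + 16) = (k + 2)^2*(k^2 + 6*k + 8) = (k + 2)^2*(k + 4)*(k + 2)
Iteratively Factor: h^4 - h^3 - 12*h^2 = (h)*(h^3 - h^2 - 12*h) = h^2*(h^2 - h - 12) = h^2*(h - 4)*(h + 3)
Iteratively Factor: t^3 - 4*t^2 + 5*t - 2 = (t - 1)*(t^2 - 3*t + 2) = (t - 2)*(t - 1)*(t - 1)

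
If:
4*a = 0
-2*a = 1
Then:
No Solution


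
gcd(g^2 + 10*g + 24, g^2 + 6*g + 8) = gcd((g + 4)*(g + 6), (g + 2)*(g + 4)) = g + 4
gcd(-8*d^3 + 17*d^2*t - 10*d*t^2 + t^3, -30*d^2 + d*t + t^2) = 1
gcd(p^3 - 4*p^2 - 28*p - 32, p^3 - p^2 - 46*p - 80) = p^2 - 6*p - 16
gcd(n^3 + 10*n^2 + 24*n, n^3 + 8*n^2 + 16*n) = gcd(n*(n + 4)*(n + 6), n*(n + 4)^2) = n^2 + 4*n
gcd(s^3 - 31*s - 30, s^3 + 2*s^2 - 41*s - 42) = s^2 - 5*s - 6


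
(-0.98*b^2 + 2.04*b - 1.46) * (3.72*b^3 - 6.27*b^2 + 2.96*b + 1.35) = -3.6456*b^5 + 13.7334*b^4 - 21.1228*b^3 + 13.8696*b^2 - 1.5676*b - 1.971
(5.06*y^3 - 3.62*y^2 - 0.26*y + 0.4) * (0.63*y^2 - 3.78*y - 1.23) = 3.1878*y^5 - 21.4074*y^4 + 7.296*y^3 + 5.6874*y^2 - 1.1922*y - 0.492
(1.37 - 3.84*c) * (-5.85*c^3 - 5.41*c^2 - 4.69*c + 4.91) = 22.464*c^4 + 12.7599*c^3 + 10.5979*c^2 - 25.2797*c + 6.7267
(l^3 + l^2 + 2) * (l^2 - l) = l^5 - l^3 + 2*l^2 - 2*l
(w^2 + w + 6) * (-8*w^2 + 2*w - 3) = -8*w^4 - 6*w^3 - 49*w^2 + 9*w - 18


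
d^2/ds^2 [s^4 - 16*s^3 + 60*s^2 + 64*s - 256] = 12*s^2 - 96*s + 120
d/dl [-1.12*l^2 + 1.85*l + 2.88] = 1.85 - 2.24*l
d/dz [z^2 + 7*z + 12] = 2*z + 7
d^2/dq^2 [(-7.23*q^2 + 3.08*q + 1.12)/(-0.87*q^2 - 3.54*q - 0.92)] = (-7.105427357601e-15*q^4 - 49.1964120000001*q^3 - 39.80772*q^2 - 5.90486399999999*q + 6.022944)/(0.658503*q^6 + 8.038278*q^5 + 34.79652*q^4 + 61.36236*q^3 + 36.79632*q^2 + 8.988768*q + 0.778688)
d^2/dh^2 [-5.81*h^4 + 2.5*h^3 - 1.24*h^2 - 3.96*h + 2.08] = -69.72*h^2 + 15.0*h - 2.48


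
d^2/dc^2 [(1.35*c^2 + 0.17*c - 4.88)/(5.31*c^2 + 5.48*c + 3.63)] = (-68.980086*c^3 - 981.711738*c^2 - 871.67367*c - 76.1555620000001)/(149.721291*c^6 + 463.543884*c^5 + 785.439801*c^4 + 798.338456*c^3 + 536.939073*c^2 + 216.628236*c + 47.832147)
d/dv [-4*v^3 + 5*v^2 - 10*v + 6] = -12*v^2 + 10*v - 10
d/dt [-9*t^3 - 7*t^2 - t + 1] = -27*t^2 - 14*t - 1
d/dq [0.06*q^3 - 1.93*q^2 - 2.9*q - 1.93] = 0.18*q^2 - 3.86*q - 2.9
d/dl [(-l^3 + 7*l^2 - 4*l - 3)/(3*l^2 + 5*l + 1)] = (-3*l^4 - 10*l^3 + 44*l^2 + 32*l + 11)/(9*l^4 + 30*l^3 + 31*l^2 + 10*l + 1)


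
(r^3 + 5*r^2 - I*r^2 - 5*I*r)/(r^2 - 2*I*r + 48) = r*(r^2 + r*(5 - I) - 5*I)/(r^2 - 2*I*r + 48)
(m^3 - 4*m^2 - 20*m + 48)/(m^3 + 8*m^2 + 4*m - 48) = (m - 6)/(m + 6)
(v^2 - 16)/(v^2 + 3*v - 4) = (v - 4)/(v - 1)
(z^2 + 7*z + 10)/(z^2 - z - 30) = (z + 2)/(z - 6)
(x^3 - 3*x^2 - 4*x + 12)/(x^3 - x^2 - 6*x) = (x - 2)/x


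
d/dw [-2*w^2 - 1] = -4*w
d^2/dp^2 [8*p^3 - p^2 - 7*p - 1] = 48*p - 2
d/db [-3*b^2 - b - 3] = -6*b - 1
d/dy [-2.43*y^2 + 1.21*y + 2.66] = 1.21 - 4.86*y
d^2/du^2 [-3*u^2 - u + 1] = -6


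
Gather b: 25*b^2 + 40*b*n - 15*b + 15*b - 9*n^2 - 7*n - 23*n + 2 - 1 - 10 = 25*b^2 + 40*b*n - 9*n^2 - 30*n - 9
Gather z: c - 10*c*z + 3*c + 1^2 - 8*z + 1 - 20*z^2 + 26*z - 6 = 4*c - 20*z^2 + z*(18 - 10*c) - 4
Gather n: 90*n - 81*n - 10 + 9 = 9*n - 1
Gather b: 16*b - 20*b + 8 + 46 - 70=-4*b - 16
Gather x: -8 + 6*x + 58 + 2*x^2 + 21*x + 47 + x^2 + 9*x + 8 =3*x^2 + 36*x + 105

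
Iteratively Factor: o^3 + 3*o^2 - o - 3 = (o + 3)*(o^2 - 1) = (o - 1)*(o + 3)*(o + 1)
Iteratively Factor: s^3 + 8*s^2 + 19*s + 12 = (s + 3)*(s^2 + 5*s + 4) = (s + 1)*(s + 3)*(s + 4)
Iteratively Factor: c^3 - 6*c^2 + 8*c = (c - 4)*(c^2 - 2*c) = (c - 4)*(c - 2)*(c)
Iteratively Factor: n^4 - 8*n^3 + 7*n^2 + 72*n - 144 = (n - 4)*(n^3 - 4*n^2 - 9*n + 36) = (n - 4)*(n + 3)*(n^2 - 7*n + 12) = (n - 4)*(n - 3)*(n + 3)*(n - 4)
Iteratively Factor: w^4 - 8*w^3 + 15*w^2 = (w - 3)*(w^3 - 5*w^2) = (w - 5)*(w - 3)*(w^2) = w*(w - 5)*(w - 3)*(w)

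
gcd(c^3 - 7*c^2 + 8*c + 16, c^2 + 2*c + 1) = c + 1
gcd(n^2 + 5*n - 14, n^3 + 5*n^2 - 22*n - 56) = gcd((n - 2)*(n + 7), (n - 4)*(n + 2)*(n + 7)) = n + 7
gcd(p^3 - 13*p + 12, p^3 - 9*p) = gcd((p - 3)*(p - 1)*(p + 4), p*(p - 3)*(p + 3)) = p - 3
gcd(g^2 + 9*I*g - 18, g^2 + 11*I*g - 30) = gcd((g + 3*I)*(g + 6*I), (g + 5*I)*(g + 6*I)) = g + 6*I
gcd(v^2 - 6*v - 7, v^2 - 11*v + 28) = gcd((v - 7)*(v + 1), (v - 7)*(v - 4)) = v - 7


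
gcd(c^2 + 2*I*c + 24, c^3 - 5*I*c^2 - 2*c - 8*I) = c - 4*I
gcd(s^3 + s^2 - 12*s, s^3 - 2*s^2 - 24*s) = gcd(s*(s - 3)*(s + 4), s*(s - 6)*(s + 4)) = s^2 + 4*s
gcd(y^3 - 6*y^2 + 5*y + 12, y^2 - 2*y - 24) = 1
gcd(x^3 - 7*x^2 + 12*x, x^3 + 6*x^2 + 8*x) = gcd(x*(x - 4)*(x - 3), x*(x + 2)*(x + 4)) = x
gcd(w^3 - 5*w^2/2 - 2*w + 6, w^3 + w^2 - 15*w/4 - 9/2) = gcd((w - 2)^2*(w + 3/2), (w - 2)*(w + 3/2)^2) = w^2 - w/2 - 3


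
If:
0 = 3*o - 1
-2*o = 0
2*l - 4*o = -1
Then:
No Solution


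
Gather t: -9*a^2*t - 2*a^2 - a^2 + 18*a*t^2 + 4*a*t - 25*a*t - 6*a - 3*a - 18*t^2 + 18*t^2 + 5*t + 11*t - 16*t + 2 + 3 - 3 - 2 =-3*a^2 + 18*a*t^2 - 9*a + t*(-9*a^2 - 21*a)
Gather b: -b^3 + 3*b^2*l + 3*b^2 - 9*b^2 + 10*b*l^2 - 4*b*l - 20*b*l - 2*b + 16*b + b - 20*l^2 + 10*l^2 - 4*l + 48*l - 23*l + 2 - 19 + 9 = -b^3 + b^2*(3*l - 6) + b*(10*l^2 - 24*l + 15) - 10*l^2 + 21*l - 8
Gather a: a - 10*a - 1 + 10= 9 - 9*a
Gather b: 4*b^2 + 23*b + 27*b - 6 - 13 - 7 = 4*b^2 + 50*b - 26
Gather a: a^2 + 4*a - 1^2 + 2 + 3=a^2 + 4*a + 4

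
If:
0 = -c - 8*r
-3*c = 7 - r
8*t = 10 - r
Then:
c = -56/25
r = 7/25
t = 243/200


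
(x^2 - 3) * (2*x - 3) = 2*x^3 - 3*x^2 - 6*x + 9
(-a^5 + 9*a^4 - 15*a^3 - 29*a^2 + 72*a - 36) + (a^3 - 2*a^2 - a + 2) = -a^5 + 9*a^4 - 14*a^3 - 31*a^2 + 71*a - 34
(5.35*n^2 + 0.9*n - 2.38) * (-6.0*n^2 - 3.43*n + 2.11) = -32.1*n^4 - 23.7505*n^3 + 22.4815*n^2 + 10.0624*n - 5.0218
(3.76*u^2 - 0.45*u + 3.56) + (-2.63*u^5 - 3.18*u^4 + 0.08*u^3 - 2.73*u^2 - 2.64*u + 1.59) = -2.63*u^5 - 3.18*u^4 + 0.08*u^3 + 1.03*u^2 - 3.09*u + 5.15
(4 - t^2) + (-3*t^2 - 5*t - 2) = -4*t^2 - 5*t + 2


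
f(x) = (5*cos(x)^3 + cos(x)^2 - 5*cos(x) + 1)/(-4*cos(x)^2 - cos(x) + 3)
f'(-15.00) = -4.03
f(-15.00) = 2.19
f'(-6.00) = 0.44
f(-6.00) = -0.94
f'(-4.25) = 1.96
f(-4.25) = 1.13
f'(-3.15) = 1923158.70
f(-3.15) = 8085.68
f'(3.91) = -3.39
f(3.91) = 1.97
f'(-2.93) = -120.90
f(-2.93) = 14.09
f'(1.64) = 1.59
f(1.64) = 0.44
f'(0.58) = 1.55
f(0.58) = -0.70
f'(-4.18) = 2.10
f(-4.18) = 1.27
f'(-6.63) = -0.56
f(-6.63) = -0.91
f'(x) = (-8*sin(x)*cos(x) - sin(x))*(5*cos(x)^3 + cos(x)^2 - 5*cos(x) + 1)/(-4*cos(x)^2 - cos(x) + 3)^2 + (-15*sin(x)*cos(x)^2 - 2*sin(x)*cos(x) + 5*sin(x))/(-4*cos(x)^2 - cos(x) + 3)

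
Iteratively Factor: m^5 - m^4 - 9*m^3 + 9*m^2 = (m)*(m^4 - m^3 - 9*m^2 + 9*m) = m^2*(m^3 - m^2 - 9*m + 9) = m^2*(m - 1)*(m^2 - 9) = m^2*(m - 1)*(m + 3)*(m - 3)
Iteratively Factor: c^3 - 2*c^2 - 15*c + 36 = (c - 3)*(c^2 + c - 12) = (c - 3)^2*(c + 4)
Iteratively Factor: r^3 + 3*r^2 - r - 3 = (r + 1)*(r^2 + 2*r - 3) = (r + 1)*(r + 3)*(r - 1)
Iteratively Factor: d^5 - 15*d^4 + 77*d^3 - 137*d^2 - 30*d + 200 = (d - 5)*(d^4 - 10*d^3 + 27*d^2 - 2*d - 40) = (d - 5)^2*(d^3 - 5*d^2 + 2*d + 8) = (d - 5)^2*(d - 4)*(d^2 - d - 2) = (d - 5)^2*(d - 4)*(d - 2)*(d + 1)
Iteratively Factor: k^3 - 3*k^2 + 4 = (k + 1)*(k^2 - 4*k + 4) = (k - 2)*(k + 1)*(k - 2)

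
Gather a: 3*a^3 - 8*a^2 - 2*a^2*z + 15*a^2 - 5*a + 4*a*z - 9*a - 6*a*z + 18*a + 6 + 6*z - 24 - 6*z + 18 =3*a^3 + a^2*(7 - 2*z) + a*(4 - 2*z)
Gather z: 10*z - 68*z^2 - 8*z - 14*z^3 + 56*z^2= -14*z^3 - 12*z^2 + 2*z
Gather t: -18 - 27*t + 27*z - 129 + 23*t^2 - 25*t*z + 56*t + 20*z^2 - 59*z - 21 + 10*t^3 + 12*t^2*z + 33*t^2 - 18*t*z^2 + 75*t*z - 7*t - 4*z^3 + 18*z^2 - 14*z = 10*t^3 + t^2*(12*z + 56) + t*(-18*z^2 + 50*z + 22) - 4*z^3 + 38*z^2 - 46*z - 168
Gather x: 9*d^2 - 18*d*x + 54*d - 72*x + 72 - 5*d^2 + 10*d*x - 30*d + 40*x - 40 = 4*d^2 + 24*d + x*(-8*d - 32) + 32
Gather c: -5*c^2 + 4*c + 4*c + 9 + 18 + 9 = -5*c^2 + 8*c + 36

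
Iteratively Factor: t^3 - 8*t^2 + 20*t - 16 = (t - 2)*(t^2 - 6*t + 8) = (t - 2)^2*(t - 4)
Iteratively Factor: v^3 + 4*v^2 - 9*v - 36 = (v - 3)*(v^2 + 7*v + 12) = (v - 3)*(v + 3)*(v + 4)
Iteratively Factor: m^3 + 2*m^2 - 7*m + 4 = (m - 1)*(m^2 + 3*m - 4) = (m - 1)^2*(m + 4)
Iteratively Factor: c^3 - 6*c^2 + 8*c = (c)*(c^2 - 6*c + 8) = c*(c - 4)*(c - 2)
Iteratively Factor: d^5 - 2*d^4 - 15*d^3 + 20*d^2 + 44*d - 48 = (d - 4)*(d^4 + 2*d^3 - 7*d^2 - 8*d + 12) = (d - 4)*(d - 1)*(d^3 + 3*d^2 - 4*d - 12) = (d - 4)*(d - 2)*(d - 1)*(d^2 + 5*d + 6) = (d - 4)*(d - 2)*(d - 1)*(d + 2)*(d + 3)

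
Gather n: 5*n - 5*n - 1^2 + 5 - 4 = 0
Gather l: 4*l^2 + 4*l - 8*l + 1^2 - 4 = 4*l^2 - 4*l - 3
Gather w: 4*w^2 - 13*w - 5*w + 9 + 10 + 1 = 4*w^2 - 18*w + 20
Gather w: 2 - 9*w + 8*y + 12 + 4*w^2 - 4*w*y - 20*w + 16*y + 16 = 4*w^2 + w*(-4*y - 29) + 24*y + 30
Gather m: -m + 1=1 - m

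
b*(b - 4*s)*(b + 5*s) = b^3 + b^2*s - 20*b*s^2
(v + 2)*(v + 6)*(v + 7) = v^3 + 15*v^2 + 68*v + 84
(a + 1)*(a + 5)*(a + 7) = a^3 + 13*a^2 + 47*a + 35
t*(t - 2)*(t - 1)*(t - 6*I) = t^4 - 3*t^3 - 6*I*t^3 + 2*t^2 + 18*I*t^2 - 12*I*t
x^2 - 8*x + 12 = (x - 6)*(x - 2)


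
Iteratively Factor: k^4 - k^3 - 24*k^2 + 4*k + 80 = (k - 2)*(k^3 + k^2 - 22*k - 40) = (k - 5)*(k - 2)*(k^2 + 6*k + 8) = (k - 5)*(k - 2)*(k + 4)*(k + 2)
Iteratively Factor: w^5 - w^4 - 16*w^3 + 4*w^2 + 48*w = (w)*(w^4 - w^3 - 16*w^2 + 4*w + 48) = w*(w + 3)*(w^3 - 4*w^2 - 4*w + 16) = w*(w - 4)*(w + 3)*(w^2 - 4) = w*(w - 4)*(w + 2)*(w + 3)*(w - 2)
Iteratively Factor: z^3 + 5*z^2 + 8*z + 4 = (z + 2)*(z^2 + 3*z + 2) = (z + 2)^2*(z + 1)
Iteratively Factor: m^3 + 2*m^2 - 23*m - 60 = (m + 4)*(m^2 - 2*m - 15) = (m + 3)*(m + 4)*(m - 5)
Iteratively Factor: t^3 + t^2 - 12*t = (t + 4)*(t^2 - 3*t) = t*(t + 4)*(t - 3)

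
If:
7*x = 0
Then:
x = 0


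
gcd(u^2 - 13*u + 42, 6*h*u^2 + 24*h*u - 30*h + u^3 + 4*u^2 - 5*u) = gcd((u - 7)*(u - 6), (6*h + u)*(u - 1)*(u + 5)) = 1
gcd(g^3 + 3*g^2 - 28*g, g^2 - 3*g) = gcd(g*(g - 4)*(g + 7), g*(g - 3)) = g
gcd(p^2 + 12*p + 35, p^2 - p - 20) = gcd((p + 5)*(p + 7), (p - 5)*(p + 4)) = 1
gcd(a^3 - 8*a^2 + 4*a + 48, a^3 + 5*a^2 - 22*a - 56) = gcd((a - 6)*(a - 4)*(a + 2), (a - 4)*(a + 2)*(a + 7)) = a^2 - 2*a - 8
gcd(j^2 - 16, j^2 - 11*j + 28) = j - 4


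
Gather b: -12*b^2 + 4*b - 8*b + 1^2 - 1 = -12*b^2 - 4*b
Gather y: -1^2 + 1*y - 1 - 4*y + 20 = 18 - 3*y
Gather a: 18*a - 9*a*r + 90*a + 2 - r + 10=a*(108 - 9*r) - r + 12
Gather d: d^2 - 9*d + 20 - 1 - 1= d^2 - 9*d + 18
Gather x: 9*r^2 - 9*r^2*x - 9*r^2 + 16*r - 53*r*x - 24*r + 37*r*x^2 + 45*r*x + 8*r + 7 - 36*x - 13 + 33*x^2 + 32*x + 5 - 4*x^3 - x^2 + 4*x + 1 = -4*x^3 + x^2*(37*r + 32) + x*(-9*r^2 - 8*r)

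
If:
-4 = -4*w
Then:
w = 1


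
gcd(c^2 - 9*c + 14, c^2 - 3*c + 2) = c - 2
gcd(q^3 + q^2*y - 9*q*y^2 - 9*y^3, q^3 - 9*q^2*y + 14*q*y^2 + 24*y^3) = q + y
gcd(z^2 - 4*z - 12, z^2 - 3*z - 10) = z + 2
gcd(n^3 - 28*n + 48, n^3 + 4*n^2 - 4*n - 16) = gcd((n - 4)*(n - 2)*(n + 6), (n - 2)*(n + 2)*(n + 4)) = n - 2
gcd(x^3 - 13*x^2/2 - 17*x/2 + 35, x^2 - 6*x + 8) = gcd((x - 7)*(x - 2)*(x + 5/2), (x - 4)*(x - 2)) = x - 2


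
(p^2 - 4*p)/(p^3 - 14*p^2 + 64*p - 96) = p/(p^2 - 10*p + 24)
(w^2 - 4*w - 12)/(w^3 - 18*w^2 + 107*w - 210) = (w + 2)/(w^2 - 12*w + 35)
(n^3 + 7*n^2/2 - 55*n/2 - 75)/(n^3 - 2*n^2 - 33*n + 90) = (n + 5/2)/(n - 3)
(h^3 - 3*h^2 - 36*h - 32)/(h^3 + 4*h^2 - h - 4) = (h - 8)/(h - 1)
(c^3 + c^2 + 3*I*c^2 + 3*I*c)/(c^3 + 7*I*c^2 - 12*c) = (c + 1)/(c + 4*I)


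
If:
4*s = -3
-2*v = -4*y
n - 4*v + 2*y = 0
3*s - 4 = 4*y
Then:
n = -75/8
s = -3/4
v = -25/8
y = -25/16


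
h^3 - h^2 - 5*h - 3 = (h - 3)*(h + 1)^2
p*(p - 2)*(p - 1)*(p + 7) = p^4 + 4*p^3 - 19*p^2 + 14*p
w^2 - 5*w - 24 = (w - 8)*(w + 3)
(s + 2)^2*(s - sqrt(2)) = s^3 - sqrt(2)*s^2 + 4*s^2 - 4*sqrt(2)*s + 4*s - 4*sqrt(2)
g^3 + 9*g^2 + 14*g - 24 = (g - 1)*(g + 4)*(g + 6)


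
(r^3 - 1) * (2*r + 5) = 2*r^4 + 5*r^3 - 2*r - 5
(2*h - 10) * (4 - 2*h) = -4*h^2 + 28*h - 40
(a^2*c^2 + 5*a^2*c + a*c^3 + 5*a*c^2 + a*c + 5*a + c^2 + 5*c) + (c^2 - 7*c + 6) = a^2*c^2 + 5*a^2*c + a*c^3 + 5*a*c^2 + a*c + 5*a + 2*c^2 - 2*c + 6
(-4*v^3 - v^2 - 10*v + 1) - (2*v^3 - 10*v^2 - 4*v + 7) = -6*v^3 + 9*v^2 - 6*v - 6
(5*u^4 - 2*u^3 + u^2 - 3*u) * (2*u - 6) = 10*u^5 - 34*u^4 + 14*u^3 - 12*u^2 + 18*u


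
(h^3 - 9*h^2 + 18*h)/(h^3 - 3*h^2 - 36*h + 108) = h/(h + 6)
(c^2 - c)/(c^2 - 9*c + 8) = c/(c - 8)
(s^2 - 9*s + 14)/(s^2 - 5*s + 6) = (s - 7)/(s - 3)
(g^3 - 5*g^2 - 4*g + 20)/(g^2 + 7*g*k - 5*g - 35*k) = (g^2 - 4)/(g + 7*k)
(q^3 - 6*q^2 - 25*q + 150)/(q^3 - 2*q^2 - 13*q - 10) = (q^2 - q - 30)/(q^2 + 3*q + 2)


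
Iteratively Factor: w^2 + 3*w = (w)*(w + 3)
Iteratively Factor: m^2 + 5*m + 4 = (m + 1)*(m + 4)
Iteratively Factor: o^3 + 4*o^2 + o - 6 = (o + 2)*(o^2 + 2*o - 3) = (o + 2)*(o + 3)*(o - 1)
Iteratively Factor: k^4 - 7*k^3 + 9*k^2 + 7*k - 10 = (k + 1)*(k^3 - 8*k^2 + 17*k - 10) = (k - 2)*(k + 1)*(k^2 - 6*k + 5) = (k - 5)*(k - 2)*(k + 1)*(k - 1)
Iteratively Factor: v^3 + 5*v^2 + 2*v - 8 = (v + 2)*(v^2 + 3*v - 4) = (v + 2)*(v + 4)*(v - 1)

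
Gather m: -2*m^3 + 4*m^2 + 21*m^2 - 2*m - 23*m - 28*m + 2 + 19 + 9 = -2*m^3 + 25*m^2 - 53*m + 30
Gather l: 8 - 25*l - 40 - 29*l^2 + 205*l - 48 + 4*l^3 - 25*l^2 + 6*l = 4*l^3 - 54*l^2 + 186*l - 80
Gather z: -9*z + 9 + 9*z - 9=0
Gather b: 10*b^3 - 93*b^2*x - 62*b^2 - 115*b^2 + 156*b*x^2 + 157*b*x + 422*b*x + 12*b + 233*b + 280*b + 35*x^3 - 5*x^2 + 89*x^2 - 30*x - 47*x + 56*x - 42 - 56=10*b^3 + b^2*(-93*x - 177) + b*(156*x^2 + 579*x + 525) + 35*x^3 + 84*x^2 - 21*x - 98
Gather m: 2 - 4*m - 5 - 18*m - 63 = -22*m - 66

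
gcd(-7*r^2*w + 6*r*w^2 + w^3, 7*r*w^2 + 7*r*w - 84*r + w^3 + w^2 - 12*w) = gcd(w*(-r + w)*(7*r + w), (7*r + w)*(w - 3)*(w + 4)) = 7*r + w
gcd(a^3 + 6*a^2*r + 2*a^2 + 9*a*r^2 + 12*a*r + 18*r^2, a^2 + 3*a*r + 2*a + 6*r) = a^2 + 3*a*r + 2*a + 6*r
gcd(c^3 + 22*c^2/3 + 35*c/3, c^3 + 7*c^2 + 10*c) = c^2 + 5*c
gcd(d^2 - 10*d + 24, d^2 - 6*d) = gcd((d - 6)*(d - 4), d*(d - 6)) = d - 6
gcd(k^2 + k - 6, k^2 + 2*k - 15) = 1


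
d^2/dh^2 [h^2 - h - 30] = 2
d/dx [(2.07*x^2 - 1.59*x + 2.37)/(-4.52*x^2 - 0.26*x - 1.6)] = (-7.725*x^2 + 14.8008*x + 3.1602)/(20.4304*x^4 + 2.3504*x^3 + 14.5316*x^2 + 0.832*x + 2.56)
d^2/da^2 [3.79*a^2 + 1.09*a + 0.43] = 7.58000000000000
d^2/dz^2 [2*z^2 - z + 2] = 4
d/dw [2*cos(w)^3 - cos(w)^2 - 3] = 2*(1 - 3*cos(w))*sin(w)*cos(w)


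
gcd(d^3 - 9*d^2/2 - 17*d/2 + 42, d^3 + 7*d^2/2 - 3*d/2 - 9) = d + 3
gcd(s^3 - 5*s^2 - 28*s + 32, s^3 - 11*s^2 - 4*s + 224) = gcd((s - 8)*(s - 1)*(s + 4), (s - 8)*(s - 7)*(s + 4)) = s^2 - 4*s - 32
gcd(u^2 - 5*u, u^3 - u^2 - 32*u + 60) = u - 5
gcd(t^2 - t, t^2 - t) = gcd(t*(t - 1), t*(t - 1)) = t^2 - t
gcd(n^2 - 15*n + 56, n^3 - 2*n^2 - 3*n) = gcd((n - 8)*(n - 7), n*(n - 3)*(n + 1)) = 1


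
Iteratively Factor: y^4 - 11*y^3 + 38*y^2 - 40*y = (y)*(y^3 - 11*y^2 + 38*y - 40) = y*(y - 5)*(y^2 - 6*y + 8) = y*(y - 5)*(y - 2)*(y - 4)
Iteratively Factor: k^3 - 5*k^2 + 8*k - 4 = (k - 2)*(k^2 - 3*k + 2) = (k - 2)*(k - 1)*(k - 2)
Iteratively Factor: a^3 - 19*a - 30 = (a - 5)*(a^2 + 5*a + 6) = (a - 5)*(a + 2)*(a + 3)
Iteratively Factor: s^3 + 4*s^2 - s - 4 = (s + 4)*(s^2 - 1) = (s - 1)*(s + 4)*(s + 1)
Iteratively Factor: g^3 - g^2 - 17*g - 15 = (g - 5)*(g^2 + 4*g + 3) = (g - 5)*(g + 3)*(g + 1)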